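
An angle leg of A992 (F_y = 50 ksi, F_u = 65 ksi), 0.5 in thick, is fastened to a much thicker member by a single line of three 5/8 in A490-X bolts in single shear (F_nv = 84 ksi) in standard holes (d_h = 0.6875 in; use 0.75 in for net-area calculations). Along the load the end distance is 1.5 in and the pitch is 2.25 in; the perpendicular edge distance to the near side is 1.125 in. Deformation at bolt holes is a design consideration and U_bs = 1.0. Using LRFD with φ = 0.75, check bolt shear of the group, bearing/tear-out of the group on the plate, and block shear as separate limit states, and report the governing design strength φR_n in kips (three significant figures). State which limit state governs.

Bolt shear: A_b = π·0.625²/4 = 0.3068 in²; R_n = 84 × 0.3068 × 3 × 1 = 77.31 kips → 0.75 × 77.31 = 58 kips.
Bearing: edge l_c = 1.156, r_n = 45.09 kips; interior l_c = 1.562, r_n = 48.75 kips; R_n = 45.09 + 2·48.75 = 142.6 kips → 107 kips.
Block shear: A_gv = 3, A_nv = 2.062, A_nt = 0.375 in²; R_n = min(0.6F_uA_nv, 0.6F_yA_gv) + U_bs·F_u·A_nt = 104.8 kips → 78.6 kips.
Bolt shear governs: 58 kips.

58 kips (bolt shear governs)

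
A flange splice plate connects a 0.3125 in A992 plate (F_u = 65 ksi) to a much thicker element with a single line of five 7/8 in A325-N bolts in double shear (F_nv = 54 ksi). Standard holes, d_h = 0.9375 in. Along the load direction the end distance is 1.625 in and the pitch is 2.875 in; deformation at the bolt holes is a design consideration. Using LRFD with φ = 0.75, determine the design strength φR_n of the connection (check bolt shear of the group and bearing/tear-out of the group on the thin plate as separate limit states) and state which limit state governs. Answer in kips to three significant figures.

149 kips (bearing governs)

Bolt shear: A_b = π·0.875²/4 = 0.6013 in²; R_n = 54 × 0.6013 × 5 × 2 = 324.7 kips → 0.75 × 324.7 = 244 kips.
Bearing (1.2 l_c t F_u ≤ 2.4 d t F_u): upper limit = 2.4·0.875·0.3125·65 = 42.66 kips.
  Edge l_c = 1.625 − 0.9375/2 = 1.156 → r_n = 28.18 kips; interior l_c = 2.875 − 0.9375 = 1.938 → r_n = 42.66 kips.
  R_n,bearing = 1·28.18 + 4·42.66 = 198.8 kips → 0.75 × 198.8 = 149 kips.
Bearing governs: 149 kips.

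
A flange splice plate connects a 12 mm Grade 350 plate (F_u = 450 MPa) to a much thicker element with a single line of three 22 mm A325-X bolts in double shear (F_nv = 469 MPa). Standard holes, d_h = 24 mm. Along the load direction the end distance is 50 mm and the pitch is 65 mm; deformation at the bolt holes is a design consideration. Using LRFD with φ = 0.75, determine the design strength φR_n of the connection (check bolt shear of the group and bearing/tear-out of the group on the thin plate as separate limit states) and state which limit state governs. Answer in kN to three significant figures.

583 kN (bearing governs)

Bolt shear: A_b = π·22²/4 = 380.1 mm²; R_n = 469 × 380.1 × 3 × 2 / 1000 = 1070 kN → 0.75 × 1070 = 802 kN.
Bearing (1.2 l_c t F_u ≤ 2.4 d t F_u): upper limit = 2.4·22·12·450 / 1000 = 285.1 kN.
  Edge l_c = 50 − 24/2 = 38 → r_n = 246.2 kN; interior l_c = 65 − 24 = 41 → r_n = 265.7 kN.
  R_n,bearing = 1·246.2 + 2·265.7 = 777.6 kN → 0.75 × 777.6 = 583 kN.
Bearing governs: 583 kN.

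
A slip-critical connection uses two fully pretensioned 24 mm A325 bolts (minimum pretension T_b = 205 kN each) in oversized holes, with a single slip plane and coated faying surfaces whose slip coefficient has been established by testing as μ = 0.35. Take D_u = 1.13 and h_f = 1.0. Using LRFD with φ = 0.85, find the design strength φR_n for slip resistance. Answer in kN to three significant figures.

138 kN

R_n = μ · D_u · h_f · T_b · n_s · n_b = 0.35 × 1.13 × 1.0 × 205 × 1 × 2 = 162.2 kN.
Design strength φR_n = 0.85 × 162.2 = 138 kN.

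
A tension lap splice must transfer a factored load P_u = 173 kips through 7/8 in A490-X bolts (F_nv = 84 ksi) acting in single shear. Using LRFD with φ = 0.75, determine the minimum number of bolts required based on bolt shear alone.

A_b = π·0.875²/4 = 0.6013 in².
Per-bolt design strength φR_n = 0.75 × 84 × 0.6013 × 1 = 37.88 kips.
n ≥ 173 / 37.88 = 4.567 → use 5 bolts.

5 bolts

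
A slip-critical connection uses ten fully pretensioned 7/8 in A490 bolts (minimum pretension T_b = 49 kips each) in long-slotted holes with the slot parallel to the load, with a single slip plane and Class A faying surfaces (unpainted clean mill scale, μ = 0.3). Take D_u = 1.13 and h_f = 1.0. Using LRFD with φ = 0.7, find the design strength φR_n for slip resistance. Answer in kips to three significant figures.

116 kips

R_n = μ · D_u · h_f · T_b · n_s · n_b = 0.3 × 1.13 × 1.0 × 49 × 1 × 10 = 166.1 kips.
Design strength φR_n = 0.7 × 166.1 = 116 kips.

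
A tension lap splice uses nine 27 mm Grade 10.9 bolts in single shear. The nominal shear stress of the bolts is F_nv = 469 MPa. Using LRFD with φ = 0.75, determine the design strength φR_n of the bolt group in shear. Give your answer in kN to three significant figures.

A_b = π × 27² / 4 = 572.6 mm².
R_n = F_nv · A_b · n · n_s = 469 × 572.6 × 9 × 1 / 1000 = 2417 kN.
Design strength φR_n = 0.75 × 2417 = 1810 kN.

1810 kN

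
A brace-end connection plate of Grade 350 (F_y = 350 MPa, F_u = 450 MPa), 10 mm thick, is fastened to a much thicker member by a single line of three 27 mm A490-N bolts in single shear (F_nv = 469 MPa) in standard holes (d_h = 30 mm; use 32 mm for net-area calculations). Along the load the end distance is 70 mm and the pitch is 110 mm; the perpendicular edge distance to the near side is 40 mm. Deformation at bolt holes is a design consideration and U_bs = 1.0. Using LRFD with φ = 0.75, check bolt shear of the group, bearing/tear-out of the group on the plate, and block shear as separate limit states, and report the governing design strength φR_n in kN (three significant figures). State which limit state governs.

Bolt shear: A_b = π·27²/4 = 572.6 mm²; R_n = 469 × 572.6 × 3 × 1 / 1000 = 805.6 kN → 0.75 × 805.6 = 604 kN.
Bearing: edge l_c = 55, r_n = 291.6 kN; interior l_c = 80, r_n = 291.6 kN; R_n = 291.6 + 2·291.6 = 874.8 kN → 656 kN.
Block shear: A_gv = 2900, A_nv = 2100, A_nt = 240 mm²; R_n = min(0.6F_uA_nv, 0.6F_yA_gv) + U_bs·F_u·A_nt = 675 kN → 506 kN.
Block shear governs: 506 kN.

506 kN (block shear governs)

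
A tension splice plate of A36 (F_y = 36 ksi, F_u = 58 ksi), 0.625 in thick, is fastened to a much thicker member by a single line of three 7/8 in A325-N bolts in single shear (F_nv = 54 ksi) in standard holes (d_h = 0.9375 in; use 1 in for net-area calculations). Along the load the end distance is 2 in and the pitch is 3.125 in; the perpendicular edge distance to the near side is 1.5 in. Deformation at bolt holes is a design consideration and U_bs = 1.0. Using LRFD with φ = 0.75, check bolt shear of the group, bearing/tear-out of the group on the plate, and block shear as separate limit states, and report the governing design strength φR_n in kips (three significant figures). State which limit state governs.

73.1 kips (bolt shear governs)

Bolt shear: A_b = π·0.875²/4 = 0.6013 in²; R_n = 54 × 0.6013 × 3 × 1 = 97.41 kips → 0.75 × 97.41 = 73.1 kips.
Bearing: edge l_c = 1.531, r_n = 66.61 kips; interior l_c = 2.188, r_n = 76.12 kips; R_n = 66.61 + 2·76.12 = 218.9 kips → 164 kips.
Block shear: A_gv = 5.156, A_nv = 3.594, A_nt = 0.625 in²; R_n = min(0.6F_uA_nv, 0.6F_yA_gv) + U_bs·F_u·A_nt = 147.6 kips → 111 kips.
Bolt shear governs: 73.1 kips.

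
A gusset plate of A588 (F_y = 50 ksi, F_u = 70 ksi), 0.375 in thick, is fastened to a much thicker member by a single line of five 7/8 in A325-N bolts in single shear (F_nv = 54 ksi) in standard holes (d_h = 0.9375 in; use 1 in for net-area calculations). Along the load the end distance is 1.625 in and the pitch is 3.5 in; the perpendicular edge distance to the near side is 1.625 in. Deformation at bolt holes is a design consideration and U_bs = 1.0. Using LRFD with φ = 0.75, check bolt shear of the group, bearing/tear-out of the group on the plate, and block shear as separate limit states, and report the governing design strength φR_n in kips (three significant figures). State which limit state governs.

122 kips (bolt shear governs)

Bolt shear: A_b = π·0.875²/4 = 0.6013 in²; R_n = 54 × 0.6013 × 5 × 1 = 162.4 kips → 0.75 × 162.4 = 122 kips.
Bearing: edge l_c = 1.156, r_n = 36.42 kips; interior l_c = 2.562, r_n = 55.13 kips; R_n = 36.42 + 4·55.13 = 256.9 kips → 193 kips.
Block shear: A_gv = 5.859, A_nv = 4.172, A_nt = 0.4219 in²; R_n = min(0.6F_uA_nv, 0.6F_yA_gv) + U_bs·F_u·A_nt = 204.8 kips → 154 kips.
Bolt shear governs: 122 kips.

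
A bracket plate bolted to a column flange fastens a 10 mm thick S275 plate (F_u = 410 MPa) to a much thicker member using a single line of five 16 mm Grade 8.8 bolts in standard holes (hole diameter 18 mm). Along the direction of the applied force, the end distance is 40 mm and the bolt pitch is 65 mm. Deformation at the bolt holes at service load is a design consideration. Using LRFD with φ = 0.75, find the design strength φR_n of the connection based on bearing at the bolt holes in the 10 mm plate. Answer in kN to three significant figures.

Per bolt r_n = 1.2 l_c t F_u ≤ 2.4 d t F_u; upper limit = 2.4 × 16 × 10 × 410 / 1000 = 157.4 kN.
Edge bolt: l_c = 40 − 18/2 = 31 mm → 1.2 × 31 × 10 × 410 / 1000 = 152.5 → r_n = 152.5 kN.
Interior bolts: l_c = 65 − 18 = 47 mm → 1.2 × 47 × 10 × 410 / 1000 = 231.2 → r_n = 157.4 kN.
R_n = 1 × 152.5 + 4 × 157.4 = 782.3 kN.
Design strength φR_n = 0.75 × 782.3 = 587 kN.

587 kN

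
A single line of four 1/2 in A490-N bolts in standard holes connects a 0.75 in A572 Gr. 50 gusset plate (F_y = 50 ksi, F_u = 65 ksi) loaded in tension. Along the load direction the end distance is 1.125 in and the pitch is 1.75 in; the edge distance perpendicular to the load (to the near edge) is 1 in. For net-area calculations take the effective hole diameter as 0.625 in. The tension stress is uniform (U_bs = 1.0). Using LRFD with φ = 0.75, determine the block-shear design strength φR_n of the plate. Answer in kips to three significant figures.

Shear plane L_v = 1.125 + 3·1.75 = 6.375 in; A_gv = 6.375 × 0.75 = 4.781 in².
A_nv = (6.375 − 3.5·0.625) × 0.75 = 3.141 in².
A_nt = (1 − 0.5·0.625) × 0.75 = 0.5156 in².
0.6 F_u A_nv = 122.5 kips; 0.6 F_y A_gv = 143.4 kips → shear rupture governs the shear term.
R_n = 122.5 + 1.0 × 65 × 0.5156 = 156 kips.
Design strength φR_n = 0.75 × 156 = 117 kips.

117 kips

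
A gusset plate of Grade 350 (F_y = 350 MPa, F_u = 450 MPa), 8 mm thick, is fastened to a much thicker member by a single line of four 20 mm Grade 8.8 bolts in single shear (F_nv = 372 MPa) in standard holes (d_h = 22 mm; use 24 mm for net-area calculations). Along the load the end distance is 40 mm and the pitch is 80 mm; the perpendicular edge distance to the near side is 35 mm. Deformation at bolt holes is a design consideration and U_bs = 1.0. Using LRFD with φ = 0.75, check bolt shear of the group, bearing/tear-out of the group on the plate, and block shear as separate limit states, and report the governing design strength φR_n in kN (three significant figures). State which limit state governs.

Bolt shear: A_b = π·20²/4 = 314.2 mm²; R_n = 372 × 314.2 × 4 × 1 / 1000 = 467.5 kN → 0.75 × 467.5 = 351 kN.
Bearing: edge l_c = 29, r_n = 125.3 kN; interior l_c = 58, r_n = 172.8 kN; R_n = 125.3 + 3·172.8 = 643.7 kN → 483 kN.
Block shear: A_gv = 2240, A_nv = 1568, A_nt = 184 mm²; R_n = min(0.6F_uA_nv, 0.6F_yA_gv) + U_bs·F_u·A_nt = 506.2 kN → 380 kN.
Bolt shear governs: 351 kN.

351 kN (bolt shear governs)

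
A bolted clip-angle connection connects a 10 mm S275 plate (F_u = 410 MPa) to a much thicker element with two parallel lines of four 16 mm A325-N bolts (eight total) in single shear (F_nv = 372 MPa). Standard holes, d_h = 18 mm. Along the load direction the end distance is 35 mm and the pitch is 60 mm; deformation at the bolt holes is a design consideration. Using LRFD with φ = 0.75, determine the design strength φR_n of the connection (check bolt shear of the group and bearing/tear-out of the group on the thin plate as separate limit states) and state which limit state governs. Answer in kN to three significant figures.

449 kN (bolt shear governs)

Bolt shear: A_b = π·16²/4 = 201.1 mm²; R_n = 372 × 201.1 × 8 × 1 / 1000 = 598.4 kN → 0.75 × 598.4 = 449 kN.
Bearing (1.2 l_c t F_u ≤ 2.4 d t F_u): upper limit = 2.4·16·10·410 / 1000 = 157.4 kN.
  Edge l_c = 35 − 18/2 = 26 → r_n = 127.9 kN; interior l_c = 60 − 18 = 42 → r_n = 157.4 kN.
  R_n,bearing = 2·127.9 + 6·157.4 = 1200 kN → 0.75 × 1200 = 900 kN.
Bolt shear governs: 449 kN.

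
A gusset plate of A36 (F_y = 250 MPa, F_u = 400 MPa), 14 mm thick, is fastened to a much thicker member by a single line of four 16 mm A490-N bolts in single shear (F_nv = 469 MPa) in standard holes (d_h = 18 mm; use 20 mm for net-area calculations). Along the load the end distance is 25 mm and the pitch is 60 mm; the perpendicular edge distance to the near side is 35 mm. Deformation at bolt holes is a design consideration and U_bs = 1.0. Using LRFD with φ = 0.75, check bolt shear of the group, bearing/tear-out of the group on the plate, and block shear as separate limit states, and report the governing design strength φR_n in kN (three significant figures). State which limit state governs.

Bolt shear: A_b = π·16²/4 = 201.1 mm²; R_n = 469 × 201.1 × 4 × 1 / 1000 = 377.2 kN → 0.75 × 377.2 = 283 kN.
Bearing: edge l_c = 16, r_n = 107.5 kN; interior l_c = 42, r_n = 215 kN; R_n = 107.5 + 3·215 = 752.6 kN → 564 kN.
Block shear: A_gv = 2870, A_nv = 1890, A_nt = 350 mm²; R_n = min(0.6F_uA_nv, 0.6F_yA_gv) + U_bs·F_u·A_nt = 570.5 kN → 428 kN.
Bolt shear governs: 283 kN.

283 kN (bolt shear governs)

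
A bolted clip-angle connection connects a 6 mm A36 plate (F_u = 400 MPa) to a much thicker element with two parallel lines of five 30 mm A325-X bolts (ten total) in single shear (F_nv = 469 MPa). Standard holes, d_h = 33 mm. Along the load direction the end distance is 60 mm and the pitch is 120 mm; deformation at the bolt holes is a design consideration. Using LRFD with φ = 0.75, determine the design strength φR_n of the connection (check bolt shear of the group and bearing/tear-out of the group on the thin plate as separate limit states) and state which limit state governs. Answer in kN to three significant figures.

1220 kN (bearing governs)

Bolt shear: A_b = π·30²/4 = 706.9 mm²; R_n = 469 × 706.9 × 10 × 1 / 1000 = 3315 kN → 0.75 × 3315 = 2490 kN.
Bearing (1.2 l_c t F_u ≤ 2.4 d t F_u): upper limit = 2.4·30·6·400 / 1000 = 172.8 kN.
  Edge l_c = 60 − 33/2 = 43.5 → r_n = 125.3 kN; interior l_c = 120 − 33 = 87 → r_n = 172.8 kN.
  R_n,bearing = 2·125.3 + 8·172.8 = 1633 kN → 0.75 × 1633 = 1220 kN.
Bearing governs: 1220 kN.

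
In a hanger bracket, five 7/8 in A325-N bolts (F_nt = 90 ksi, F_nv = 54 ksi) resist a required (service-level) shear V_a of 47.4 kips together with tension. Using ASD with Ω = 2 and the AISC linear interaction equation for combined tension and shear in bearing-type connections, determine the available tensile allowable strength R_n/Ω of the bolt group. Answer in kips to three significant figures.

96.9 kips

A_b = π·0.875²/4 = 0.6013 in²; f_rv = 47.4 / (5 × 0.6013) = 15.77 ksi.
F'_nt = 1.3 F_nt − (Ω F_nt / F_nv) f_rv = 1.3·90 − (2·90/54)·15.77 = 64.45 ksi, capped at F_nt → F'_nt = 64.45 ksi.
R_n = F'_nt · A_b · n = 64.45 × 0.6013 × 5 = 193.8 kips.
Allowable strength R_n/Ω = 193.8 / 2 = 96.9 kips.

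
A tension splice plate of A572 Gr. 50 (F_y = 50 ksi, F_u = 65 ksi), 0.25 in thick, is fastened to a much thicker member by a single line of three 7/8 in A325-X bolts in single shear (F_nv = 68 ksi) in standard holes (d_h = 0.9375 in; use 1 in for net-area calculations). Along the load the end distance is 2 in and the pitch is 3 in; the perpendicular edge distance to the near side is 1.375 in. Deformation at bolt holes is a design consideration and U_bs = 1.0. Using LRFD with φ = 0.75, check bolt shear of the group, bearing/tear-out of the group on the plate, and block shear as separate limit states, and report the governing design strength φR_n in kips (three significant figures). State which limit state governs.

Bolt shear: A_b = π·0.875²/4 = 0.6013 in²; R_n = 68 × 0.6013 × 3 × 1 = 122.7 kips → 0.75 × 122.7 = 92 kips.
Bearing: edge l_c = 1.531, r_n = 29.86 kips; interior l_c = 2.062, r_n = 34.12 kips; R_n = 29.86 + 2·34.12 = 98.11 kips → 73.6 kips.
Block shear: A_gv = 2, A_nv = 1.375, A_nt = 0.2188 in²; R_n = min(0.6F_uA_nv, 0.6F_yA_gv) + U_bs·F_u·A_nt = 67.84 kips → 50.9 kips.
Block shear governs: 50.9 kips.

50.9 kips (block shear governs)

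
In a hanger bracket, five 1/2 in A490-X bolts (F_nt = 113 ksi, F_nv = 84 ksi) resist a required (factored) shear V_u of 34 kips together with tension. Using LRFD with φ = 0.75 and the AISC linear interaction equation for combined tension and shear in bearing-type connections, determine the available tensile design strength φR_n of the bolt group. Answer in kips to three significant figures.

62.4 kips

A_b = π·0.5²/4 = 0.1963 in²; f_rv = 34 / (5 × 0.1963) = 34.63 ksi.
F'_nt = 1.3 F_nt − (F_nt / φF_nv) f_rv = 1.3·113 − (113/(0.75·84))·34.63 = 84.78 ksi, capped at F_nt → F'_nt = 84.78 ksi.
R_n = F'_nt · A_b · n = 84.78 × 0.1963 × 5 = 83.23 kips.
Design strength φR_n = 0.75 × 83.23 = 62.4 kips.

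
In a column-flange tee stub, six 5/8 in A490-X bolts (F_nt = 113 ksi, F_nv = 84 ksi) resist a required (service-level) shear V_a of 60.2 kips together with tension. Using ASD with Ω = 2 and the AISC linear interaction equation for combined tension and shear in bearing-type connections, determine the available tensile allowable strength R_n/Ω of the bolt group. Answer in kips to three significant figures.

54.2 kips

A_b = π·0.625²/4 = 0.3068 in²; f_rv = 60.2 / (6 × 0.3068) = 32.7 ksi.
F'_nt = 1.3 F_nt − (Ω F_nt / F_nv) f_rv = 1.3·113 − (2·113/84)·32.7 = 58.91 ksi, capped at F_nt → F'_nt = 58.91 ksi.
R_n = F'_nt · A_b · n = 58.91 × 0.3068 × 6 = 108.4 kips.
Allowable strength R_n/Ω = 108.4 / 2 = 54.2 kips.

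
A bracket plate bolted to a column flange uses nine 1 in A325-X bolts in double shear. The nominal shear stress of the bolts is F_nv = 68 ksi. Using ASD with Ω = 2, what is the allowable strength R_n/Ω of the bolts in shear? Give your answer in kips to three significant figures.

A_b = π × 1² / 4 = 0.7854 in².
R_n = F_nv · A_b · n · n_s = 68 × 0.7854 × 9 × 2 = 961.3 kips.
Allowable strength R_n/Ω = 961.3 / 2 = 481 kips.

481 kips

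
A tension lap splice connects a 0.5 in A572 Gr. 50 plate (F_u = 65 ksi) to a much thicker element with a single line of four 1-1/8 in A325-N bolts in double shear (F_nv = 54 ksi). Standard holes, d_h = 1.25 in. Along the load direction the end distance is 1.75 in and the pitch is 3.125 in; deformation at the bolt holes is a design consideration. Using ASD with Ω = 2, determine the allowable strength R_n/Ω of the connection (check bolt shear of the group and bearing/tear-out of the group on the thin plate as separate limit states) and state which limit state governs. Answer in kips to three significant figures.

Bolt shear: A_b = π·1.125²/4 = 0.994 in²; R_n = 54 × 0.994 × 4 × 2 = 429.4 kips → 429.4 / 2 = 215 kips.
Bearing (1.2 l_c t F_u ≤ 2.4 d t F_u): upper limit = 2.4·1.125·0.5·65 = 87.75 kips.
  Edge l_c = 1.75 − 1.25/2 = 1.125 → r_n = 43.87 kips; interior l_c = 3.125 − 1.25 = 1.875 → r_n = 73.12 kips.
  R_n,bearing = 1·43.87 + 3·73.12 = 263.2 kips → 263.2 / 2 = 132 kips.
Bearing governs: 132 kips.

132 kips (bearing governs)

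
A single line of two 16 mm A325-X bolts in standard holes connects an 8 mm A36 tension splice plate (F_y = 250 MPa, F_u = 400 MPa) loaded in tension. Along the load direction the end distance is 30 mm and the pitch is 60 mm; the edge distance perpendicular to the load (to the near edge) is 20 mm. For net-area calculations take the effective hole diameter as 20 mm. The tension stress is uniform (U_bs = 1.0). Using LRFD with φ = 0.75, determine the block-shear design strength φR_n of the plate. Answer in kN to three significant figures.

Shear plane L_v = 30 + 1·60 = 90 mm; A_gv = 90 × 8 = 720 mm².
A_nv = (90 − 1.5·20) × 8 = 480 mm².
A_nt = (20 − 0.5·20) × 8 = 80 mm².
0.6 F_u A_nv = 115.2 kN; 0.6 F_y A_gv = 108 kN → shear yielding governs the shear term.
R_n = 108 + 1.0 × 400 × 80 / 1000 = 140 kN.
Design strength φR_n = 0.75 × 140 = 105 kN.

105 kN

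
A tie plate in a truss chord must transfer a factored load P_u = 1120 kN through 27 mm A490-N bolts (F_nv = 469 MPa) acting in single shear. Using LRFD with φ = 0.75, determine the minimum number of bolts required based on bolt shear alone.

6 bolts

A_b = π·27²/4 = 572.6 mm².
Per-bolt design strength φR_n = 0.75 × 469 × 572.6 × 1 / 1000 = 201.4 kN.
n ≥ 1120 / 201.4 = 5.561 → use 6 bolts.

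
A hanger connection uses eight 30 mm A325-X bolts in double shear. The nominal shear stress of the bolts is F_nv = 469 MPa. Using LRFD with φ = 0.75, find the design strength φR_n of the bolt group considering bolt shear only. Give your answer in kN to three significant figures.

A_b = π × 30² / 4 = 706.9 mm².
R_n = F_nv · A_b · n · n_s = 469 × 706.9 × 8 × 2 / 1000 = 5304 kN.
Design strength φR_n = 0.75 × 5304 = 3980 kN.

3980 kN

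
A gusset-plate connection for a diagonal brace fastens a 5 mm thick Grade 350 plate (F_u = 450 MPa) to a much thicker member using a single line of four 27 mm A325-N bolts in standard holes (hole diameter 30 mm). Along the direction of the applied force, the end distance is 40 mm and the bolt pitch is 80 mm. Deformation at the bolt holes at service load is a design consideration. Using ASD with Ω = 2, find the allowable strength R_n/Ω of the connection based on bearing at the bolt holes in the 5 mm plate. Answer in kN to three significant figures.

Per bolt r_n = 1.2 l_c t F_u ≤ 2.4 d t F_u; upper limit = 2.4 × 27 × 5 × 450 / 1000 = 145.8 kN.
Edge bolt: l_c = 40 − 30/2 = 25 mm → 1.2 × 25 × 5 × 450 / 1000 = 67.5 → r_n = 67.5 kN.
Interior bolts: l_c = 80 − 30 = 50 mm → 1.2 × 50 × 5 × 450 / 1000 = 135 → r_n = 135 kN.
R_n = 1 × 67.5 + 3 × 135 = 472.5 kN.
Allowable strength R_n/Ω = 472.5 / 2 = 236 kN.

236 kN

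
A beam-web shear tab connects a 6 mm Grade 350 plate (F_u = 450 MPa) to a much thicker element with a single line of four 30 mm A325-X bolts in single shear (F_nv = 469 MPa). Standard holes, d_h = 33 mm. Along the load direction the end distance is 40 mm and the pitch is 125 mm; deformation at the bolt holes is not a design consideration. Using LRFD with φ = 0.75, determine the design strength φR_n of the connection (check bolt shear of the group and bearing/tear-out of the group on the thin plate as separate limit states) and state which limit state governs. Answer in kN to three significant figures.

Bolt shear: A_b = π·30²/4 = 706.9 mm²; R_n = 469 × 706.9 × 4 × 1 / 1000 = 1326 kN → 0.75 × 1326 = 995 kN.
Bearing (1.5 l_c t F_u ≤ 3.0 d t F_u): upper limit = 3.0·30·6·450 / 1000 = 243 kN.
  Edge l_c = 40 − 33/2 = 23.5 → r_n = 95.17 kN; interior l_c = 125 − 33 = 92 → r_n = 243 kN.
  R_n,bearing = 1·95.17 + 3·243 = 824.2 kN → 0.75 × 824.2 = 618 kN.
Bearing governs: 618 kN.

618 kN (bearing governs)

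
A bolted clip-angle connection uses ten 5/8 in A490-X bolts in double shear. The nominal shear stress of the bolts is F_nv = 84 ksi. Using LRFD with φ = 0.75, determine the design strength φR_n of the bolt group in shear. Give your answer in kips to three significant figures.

A_b = π × 0.625² / 4 = 0.3068 in².
R_n = F_nv · A_b · n · n_s = 84 × 0.3068 × 10 × 2 = 515.4 kips.
Design strength φR_n = 0.75 × 515.4 = 387 kips.

387 kips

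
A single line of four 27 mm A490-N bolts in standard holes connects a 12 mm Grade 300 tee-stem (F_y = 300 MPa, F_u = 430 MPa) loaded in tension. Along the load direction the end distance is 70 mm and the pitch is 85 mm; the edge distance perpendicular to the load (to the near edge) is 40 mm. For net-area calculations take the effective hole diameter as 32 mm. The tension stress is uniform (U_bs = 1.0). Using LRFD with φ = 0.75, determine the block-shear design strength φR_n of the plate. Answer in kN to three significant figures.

587 kN

Shear plane L_v = 70 + 3·85 = 325 mm; A_gv = 325 × 12 = 3900 mm².
A_nv = (325 − 3.5·32) × 12 = 2556 mm².
A_nt = (40 − 0.5·32) × 12 = 288 mm².
0.6 F_u A_nv = 659.4 kN; 0.6 F_y A_gv = 702 kN → shear rupture governs the shear term.
R_n = 659.4 + 1.0 × 430 × 288 / 1000 = 783.3 kN.
Design strength φR_n = 0.75 × 783.3 = 587 kN.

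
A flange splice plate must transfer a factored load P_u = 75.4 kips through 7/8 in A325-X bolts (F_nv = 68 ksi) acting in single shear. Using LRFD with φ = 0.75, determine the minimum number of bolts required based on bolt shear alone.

A_b = π·0.875²/4 = 0.6013 in².
Per-bolt design strength φR_n = 0.75 × 68 × 0.6013 × 1 = 30.67 kips.
n ≥ 75.4 / 30.67 = 2.459 → use 3 bolts.

3 bolts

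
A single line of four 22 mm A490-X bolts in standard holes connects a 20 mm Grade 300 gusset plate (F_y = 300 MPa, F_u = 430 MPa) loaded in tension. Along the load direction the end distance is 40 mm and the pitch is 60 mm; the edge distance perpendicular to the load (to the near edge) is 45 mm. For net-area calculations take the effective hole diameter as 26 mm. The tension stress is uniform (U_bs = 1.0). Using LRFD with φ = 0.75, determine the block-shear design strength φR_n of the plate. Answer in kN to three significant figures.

706 kN

Shear plane L_v = 40 + 3·60 = 220 mm; A_gv = 220 × 20 = 4400 mm².
A_nv = (220 − 3.5·26) × 20 = 2580 mm².
A_nt = (45 − 0.5·26) × 20 = 640 mm².
0.6 F_u A_nv = 665.6 kN; 0.6 F_y A_gv = 792 kN → shear rupture governs the shear term.
R_n = 665.6 + 1.0 × 430 × 640 / 1000 = 940.8 kN.
Design strength φR_n = 0.75 × 940.8 = 706 kN.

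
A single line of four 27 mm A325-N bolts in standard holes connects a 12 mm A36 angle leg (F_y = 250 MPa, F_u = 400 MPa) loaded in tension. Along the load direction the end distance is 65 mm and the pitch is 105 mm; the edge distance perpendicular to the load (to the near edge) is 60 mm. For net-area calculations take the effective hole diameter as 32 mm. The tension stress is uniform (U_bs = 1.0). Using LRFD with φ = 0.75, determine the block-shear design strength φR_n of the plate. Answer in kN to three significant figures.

Shear plane L_v = 65 + 3·105 = 380 mm; A_gv = 380 × 12 = 4560 mm².
A_nv = (380 − 3.5·32) × 12 = 3216 mm².
A_nt = (60 − 0.5·32) × 12 = 528 mm².
0.6 F_u A_nv = 771.8 kN; 0.6 F_y A_gv = 684 kN → shear yielding governs the shear term.
R_n = 684 + 1.0 × 400 × 528 / 1000 = 895.2 kN.
Design strength φR_n = 0.75 × 895.2 = 671 kN.

671 kN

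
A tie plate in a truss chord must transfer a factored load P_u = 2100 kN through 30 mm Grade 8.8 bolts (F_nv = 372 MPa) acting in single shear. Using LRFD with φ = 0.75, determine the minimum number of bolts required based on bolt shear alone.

A_b = π·30²/4 = 706.9 mm².
Per-bolt design strength φR_n = 0.75 × 372 × 706.9 × 1 / 1000 = 197.2 kN.
n ≥ 2100 / 197.2 = 10.65 → use 11 bolts.

11 bolts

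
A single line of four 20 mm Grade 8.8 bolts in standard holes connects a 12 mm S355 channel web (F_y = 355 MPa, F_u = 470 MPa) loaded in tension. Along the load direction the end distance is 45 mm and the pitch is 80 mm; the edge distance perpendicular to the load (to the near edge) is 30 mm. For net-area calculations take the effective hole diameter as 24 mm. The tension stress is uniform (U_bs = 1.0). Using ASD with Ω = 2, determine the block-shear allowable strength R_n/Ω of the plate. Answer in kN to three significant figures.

391 kN

Shear plane L_v = 45 + 3·80 = 285 mm; A_gv = 285 × 12 = 3420 mm².
A_nv = (285 − 3.5·24) × 12 = 2412 mm².
A_nt = (30 − 0.5·24) × 12 = 216 mm².
0.6 F_u A_nv = 680.2 kN; 0.6 F_y A_gv = 728.5 kN → shear rupture governs the shear term.
R_n = 680.2 + 1.0 × 470 × 216 / 1000 = 781.7 kN.
Allowable strength R_n/Ω = 781.7 / 2 = 391 kN.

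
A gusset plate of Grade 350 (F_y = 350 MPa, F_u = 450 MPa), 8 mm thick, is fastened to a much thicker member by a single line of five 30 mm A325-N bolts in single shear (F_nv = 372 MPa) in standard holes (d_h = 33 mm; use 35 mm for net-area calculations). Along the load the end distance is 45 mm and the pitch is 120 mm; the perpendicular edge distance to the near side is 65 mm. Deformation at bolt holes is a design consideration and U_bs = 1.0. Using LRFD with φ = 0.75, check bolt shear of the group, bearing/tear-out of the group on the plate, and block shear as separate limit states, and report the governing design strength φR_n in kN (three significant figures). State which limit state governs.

Bolt shear: A_b = π·30²/4 = 706.9 mm²; R_n = 372 × 706.9 × 5 × 1 / 1000 = 1315 kN → 0.75 × 1315 = 986 kN.
Bearing: edge l_c = 28.5, r_n = 123.1 kN; interior l_c = 87, r_n = 259.2 kN; R_n = 123.1 + 4·259.2 = 1160 kN → 870 kN.
Block shear: A_gv = 4200, A_nv = 2940, A_nt = 380 mm²; R_n = min(0.6F_uA_nv, 0.6F_yA_gv) + U_bs·F_u·A_nt = 964.8 kN → 724 kN.
Block shear governs: 724 kN.

724 kN (block shear governs)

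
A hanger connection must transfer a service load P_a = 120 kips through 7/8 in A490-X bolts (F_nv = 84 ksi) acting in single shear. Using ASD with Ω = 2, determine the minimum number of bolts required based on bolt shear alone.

5 bolts

A_b = π·0.875²/4 = 0.6013 in².
Per-bolt allowable strength R_n/Ω = 84 × 0.6013 × 1 / 2 = 25.26 kips.
n ≥ 120 / 25.26 = 4.751 → use 5 bolts.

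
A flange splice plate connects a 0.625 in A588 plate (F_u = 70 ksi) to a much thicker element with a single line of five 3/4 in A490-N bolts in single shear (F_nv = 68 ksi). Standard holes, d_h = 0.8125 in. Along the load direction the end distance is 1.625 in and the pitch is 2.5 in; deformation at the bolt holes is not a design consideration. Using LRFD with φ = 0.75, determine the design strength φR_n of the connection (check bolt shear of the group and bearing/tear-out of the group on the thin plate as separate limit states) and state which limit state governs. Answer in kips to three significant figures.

Bolt shear: A_b = π·0.75²/4 = 0.4418 in²; R_n = 68 × 0.4418 × 5 × 1 = 150.2 kips → 0.75 × 150.2 = 113 kips.
Bearing (1.5 l_c t F_u ≤ 3.0 d t F_u): upper limit = 3.0·0.75·0.625·70 = 98.44 kips.
  Edge l_c = 1.625 − 0.8125/2 = 1.219 → r_n = 79.98 kips; interior l_c = 2.5 − 0.8125 = 1.688 → r_n = 98.44 kips.
  R_n,bearing = 1·79.98 + 4·98.44 = 473.7 kips → 0.75 × 473.7 = 355 kips.
Bolt shear governs: 113 kips.

113 kips (bolt shear governs)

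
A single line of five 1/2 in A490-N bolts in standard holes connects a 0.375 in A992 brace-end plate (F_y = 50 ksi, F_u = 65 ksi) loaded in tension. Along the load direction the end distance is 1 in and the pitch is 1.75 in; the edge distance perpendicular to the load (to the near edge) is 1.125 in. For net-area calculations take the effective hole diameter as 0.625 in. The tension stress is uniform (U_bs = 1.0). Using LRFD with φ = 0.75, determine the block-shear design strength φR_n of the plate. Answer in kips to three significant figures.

71.8 kips

Shear plane L_v = 1 + 4·1.75 = 8 in; A_gv = 8 × 0.375 = 3 in².
A_nv = (8 − 4.5·0.625) × 0.375 = 1.945 in².
A_nt = (1.125 − 0.5·0.625) × 0.375 = 0.3047 in².
0.6 F_u A_nv = 75.87 kips; 0.6 F_y A_gv = 90 kips → shear rupture governs the shear term.
R_n = 75.87 + 1.0 × 65 × 0.3047 = 95.67 kips.
Design strength φR_n = 0.75 × 95.67 = 71.8 kips.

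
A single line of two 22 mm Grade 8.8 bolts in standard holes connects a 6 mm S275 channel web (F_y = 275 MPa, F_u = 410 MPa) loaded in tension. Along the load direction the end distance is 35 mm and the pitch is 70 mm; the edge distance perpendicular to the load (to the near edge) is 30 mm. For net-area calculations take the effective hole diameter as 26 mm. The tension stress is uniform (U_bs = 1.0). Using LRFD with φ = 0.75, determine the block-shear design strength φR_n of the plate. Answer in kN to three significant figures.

Shear plane L_v = 35 + 1·70 = 105 mm; A_gv = 105 × 6 = 630 mm².
A_nv = (105 − 1.5·26) × 6 = 396 mm².
A_nt = (30 − 0.5·26) × 6 = 102 mm².
0.6 F_u A_nv = 97.42 kN; 0.6 F_y A_gv = 104 kN → shear rupture governs the shear term.
R_n = 97.42 + 1.0 × 410 × 102 / 1000 = 139.2 kN.
Design strength φR_n = 0.75 × 139.2 = 104 kN.

104 kN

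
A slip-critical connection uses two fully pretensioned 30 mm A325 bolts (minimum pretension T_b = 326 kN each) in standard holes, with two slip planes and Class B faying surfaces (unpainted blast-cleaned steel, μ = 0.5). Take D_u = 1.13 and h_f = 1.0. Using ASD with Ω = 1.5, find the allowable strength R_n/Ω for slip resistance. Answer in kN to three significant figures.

R_n = μ · D_u · h_f · T_b · n_s · n_b = 0.5 × 1.13 × 1.0 × 326 × 2 × 2 = 736.8 kN.
Allowable strength R_n/Ω = 736.8 / 1.5 = 491 kN.

491 kN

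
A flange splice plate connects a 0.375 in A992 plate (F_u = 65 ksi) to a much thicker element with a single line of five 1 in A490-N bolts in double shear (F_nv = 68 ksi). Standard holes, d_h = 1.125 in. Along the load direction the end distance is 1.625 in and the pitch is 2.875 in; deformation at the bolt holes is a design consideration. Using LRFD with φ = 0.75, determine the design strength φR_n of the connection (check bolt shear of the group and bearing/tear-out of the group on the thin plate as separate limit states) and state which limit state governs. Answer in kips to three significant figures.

177 kips (bearing governs)

Bolt shear: A_b = π·1²/4 = 0.7854 in²; R_n = 68 × 0.7854 × 5 × 2 = 534.1 kips → 0.75 × 534.1 = 401 kips.
Bearing (1.2 l_c t F_u ≤ 2.4 d t F_u): upper limit = 2.4·1·0.375·65 = 58.5 kips.
  Edge l_c = 1.625 − 1.125/2 = 1.062 → r_n = 31.08 kips; interior l_c = 2.875 − 1.125 = 1.75 → r_n = 51.19 kips.
  R_n,bearing = 1·31.08 + 4·51.19 = 235.8 kips → 0.75 × 235.8 = 177 kips.
Bearing governs: 177 kips.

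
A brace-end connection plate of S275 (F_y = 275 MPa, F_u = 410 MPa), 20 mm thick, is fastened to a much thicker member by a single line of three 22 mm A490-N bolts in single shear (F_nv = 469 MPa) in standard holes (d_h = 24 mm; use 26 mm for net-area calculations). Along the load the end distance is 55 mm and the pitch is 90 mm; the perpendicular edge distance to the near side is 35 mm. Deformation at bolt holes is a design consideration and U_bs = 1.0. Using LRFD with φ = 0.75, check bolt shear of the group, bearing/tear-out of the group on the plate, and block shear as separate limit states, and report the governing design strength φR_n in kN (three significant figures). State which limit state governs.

401 kN (bolt shear governs)

Bolt shear: A_b = π·22²/4 = 380.1 mm²; R_n = 469 × 380.1 × 3 × 1 / 1000 = 534.8 kN → 0.75 × 534.8 = 401 kN.
Bearing: edge l_c = 43, r_n = 423.1 kN; interior l_c = 66, r_n = 433 kN; R_n = 423.1 + 2·433 = 1289 kN → 967 kN.
Block shear: A_gv = 4700, A_nv = 3400, A_nt = 440 mm²; R_n = min(0.6F_uA_nv, 0.6F_yA_gv) + U_bs·F_u·A_nt = 955.9 kN → 717 kN.
Bolt shear governs: 401 kN.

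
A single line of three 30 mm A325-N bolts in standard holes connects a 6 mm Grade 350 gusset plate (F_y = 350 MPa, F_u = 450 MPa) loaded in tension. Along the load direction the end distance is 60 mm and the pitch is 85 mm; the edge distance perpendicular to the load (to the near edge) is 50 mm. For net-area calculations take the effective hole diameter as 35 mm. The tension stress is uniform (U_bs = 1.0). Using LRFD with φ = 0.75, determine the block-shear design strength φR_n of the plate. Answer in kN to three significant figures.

239 kN

Shear plane L_v = 60 + 2·85 = 230 mm; A_gv = 230 × 6 = 1380 mm².
A_nv = (230 − 2.5·35) × 6 = 855 mm².
A_nt = (50 − 0.5·35) × 6 = 195 mm².
0.6 F_u A_nv = 230.8 kN; 0.6 F_y A_gv = 289.8 kN → shear rupture governs the shear term.
R_n = 230.8 + 1.0 × 450 × 195 / 1000 = 318.6 kN.
Design strength φR_n = 0.75 × 318.6 = 239 kN.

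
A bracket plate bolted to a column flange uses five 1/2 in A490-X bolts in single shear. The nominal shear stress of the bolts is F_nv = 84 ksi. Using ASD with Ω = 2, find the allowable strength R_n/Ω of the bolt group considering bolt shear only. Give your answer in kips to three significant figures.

41.2 kips

A_b = π × 0.5² / 4 = 0.1963 in².
R_n = F_nv · A_b · n · n_s = 84 × 0.1963 × 5 × 1 = 82.47 kips.
Allowable strength R_n/Ω = 82.47 / 2 = 41.2 kips.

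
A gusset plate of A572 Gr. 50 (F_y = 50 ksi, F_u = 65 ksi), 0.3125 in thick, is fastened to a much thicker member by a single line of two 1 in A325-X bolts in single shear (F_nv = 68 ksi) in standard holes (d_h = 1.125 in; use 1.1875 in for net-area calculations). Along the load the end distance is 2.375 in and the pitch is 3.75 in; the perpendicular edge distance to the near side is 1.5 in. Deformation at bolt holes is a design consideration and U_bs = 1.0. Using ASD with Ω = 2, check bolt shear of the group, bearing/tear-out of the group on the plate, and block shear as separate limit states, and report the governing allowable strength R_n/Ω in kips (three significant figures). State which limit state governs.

Bolt shear: A_b = π·1²/4 = 0.7854 in²; R_n = 68 × 0.7854 × 2 × 1 = 106.8 kips → 106.8 / 2 = 53.4 kips.
Bearing: edge l_c = 1.812, r_n = 44.18 kips; interior l_c = 2.625, r_n = 48.75 kips; R_n = 44.18 + 1·48.75 = 92.93 kips → 46.5 kips.
Block shear: A_gv = 1.914, A_nv = 1.357, A_nt = 0.2832 in²; R_n = min(0.6F_uA_nv, 0.6F_yA_gv) + U_bs·F_u·A_nt = 71.35 kips → 35.7 kips.
Block shear governs: 35.7 kips.

35.7 kips (block shear governs)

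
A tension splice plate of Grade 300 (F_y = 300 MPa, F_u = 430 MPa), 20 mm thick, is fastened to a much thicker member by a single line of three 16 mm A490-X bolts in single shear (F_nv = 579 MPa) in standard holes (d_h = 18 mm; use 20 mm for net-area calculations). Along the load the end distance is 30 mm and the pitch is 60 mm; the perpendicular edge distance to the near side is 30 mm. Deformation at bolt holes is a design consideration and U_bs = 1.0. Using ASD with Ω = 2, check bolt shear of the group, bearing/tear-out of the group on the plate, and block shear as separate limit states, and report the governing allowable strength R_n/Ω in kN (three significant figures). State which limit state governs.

Bolt shear: A_b = π·16²/4 = 201.1 mm²; R_n = 579 × 201.1 × 3 × 1 / 1000 = 349.2 kN → 349.2 / 2 = 175 kN.
Bearing: edge l_c = 21, r_n = 216.7 kN; interior l_c = 42, r_n = 330.2 kN; R_n = 216.7 + 2·330.2 = 877.2 kN → 439 kN.
Block shear: A_gv = 3000, A_nv = 2000, A_nt = 400 mm²; R_n = min(0.6F_uA_nv, 0.6F_yA_gv) + U_bs·F_u·A_nt = 688 kN → 344 kN.
Bolt shear governs: 175 kN.

175 kN (bolt shear governs)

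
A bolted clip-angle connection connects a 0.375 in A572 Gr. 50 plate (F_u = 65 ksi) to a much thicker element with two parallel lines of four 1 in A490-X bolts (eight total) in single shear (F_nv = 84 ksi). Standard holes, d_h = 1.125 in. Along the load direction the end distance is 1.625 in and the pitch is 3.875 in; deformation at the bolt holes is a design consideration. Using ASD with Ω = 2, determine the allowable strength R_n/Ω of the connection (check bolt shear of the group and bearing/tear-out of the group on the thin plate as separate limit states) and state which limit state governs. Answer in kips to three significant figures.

Bolt shear: A_b = π·1²/4 = 0.7854 in²; R_n = 84 × 0.7854 × 8 × 1 = 527.8 kips → 527.8 / 2 = 264 kips.
Bearing (1.2 l_c t F_u ≤ 2.4 d t F_u): upper limit = 2.4·1·0.375·65 = 58.5 kips.
  Edge l_c = 1.625 − 1.125/2 = 1.062 → r_n = 31.08 kips; interior l_c = 3.875 − 1.125 = 2.75 → r_n = 58.5 kips.
  R_n,bearing = 2·31.08 + 6·58.5 = 413.2 kips → 413.2 / 2 = 207 kips.
Bearing governs: 207 kips.

207 kips (bearing governs)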